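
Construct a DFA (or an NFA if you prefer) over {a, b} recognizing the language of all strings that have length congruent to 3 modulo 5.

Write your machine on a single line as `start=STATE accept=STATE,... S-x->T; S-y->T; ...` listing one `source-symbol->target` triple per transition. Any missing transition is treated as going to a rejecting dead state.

Count input length modulo 5: every symbol advances one step around the cycle S0 → S1 → S2 → S3 → S4 → S0. Accept at S3.
With 5 states:
        a   b  
>  S0   S1  S1 
   S1   S2  S2 
   S2   S3  S3 
 * S3   S4  S4 
   S4   S0  S0 
(> = start, * = accepting)

start=S0; accept=S3; S0-a->S1; S0-b->S1; S1-a->S2; S1-b->S2; S2-a->S3; S2-b->S3; S3-a->S4; S3-b->S4; S4-a->S0; S4-b->S0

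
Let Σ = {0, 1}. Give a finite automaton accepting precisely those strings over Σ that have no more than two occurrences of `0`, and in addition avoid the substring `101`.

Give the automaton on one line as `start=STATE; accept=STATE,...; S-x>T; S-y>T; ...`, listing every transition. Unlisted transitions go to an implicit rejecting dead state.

start=s0; accept=s0,s1,s2,s3,s4,s5,s7,s8; s0-0>s1; s0-1>s2; s1-0>s3; s1-1>s4; s2-0>s5; s2-1>s2; s3-0>s6; s3-1>s7; s4-0>s8; s4-1>s4; s5-0>s3; s5-1>s9; s6-0>s6; s6-1>s10; s7-0>s11; s7-1>s7; s8-0>s6; s8-1>s12; s9-0>s12; s9-1>s9; s10-0>s11; s10-1>s10; s11-0>s6; s11-1>s13; s12-0>s13; s12-1>s12; s13-0>s13; s13-1>s13

Run two small machines in parallel and take their product. The first has 4 states tracking the count of `0`s, saturating at 3; the second has 4 states tracking partial matches of the forbidden pattern `101`. A product state is a pair (one from each), accepting exactly when both do.
          0    1  
>* s0     s1   s2 
 * s1     s3   s4 
 * s2     s5   s2 
 * s3     s6   s7 
 * s4     s8   s4 
 * s5     s3   s9 
   s6     s6  s10 
 * s7    s11   s7 
 * s8     s6  s12 
   s9    s12   s9 
   s10   s11  s10 
   s11    s6  s13 
   s12   s13  s12 
   s13   s13  s13 
(> = start, * = accepting)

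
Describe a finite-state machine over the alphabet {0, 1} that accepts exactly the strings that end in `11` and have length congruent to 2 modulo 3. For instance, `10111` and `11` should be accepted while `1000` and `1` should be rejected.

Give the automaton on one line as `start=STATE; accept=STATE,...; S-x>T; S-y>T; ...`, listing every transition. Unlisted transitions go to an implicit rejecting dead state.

start=q0; accept=q5; q0-0>q1; q0-1>q2; q1-0>q3; q1-1>q4; q2-0>q3; q2-1>q5; q3-0>q0; q3-1>q6; q4-0>q0; q4-1>q7; q5-0>q0; q5-1>q7; q6-0>q1; q6-1>q8; q7-0>q1; q7-1>q8; q8-0>q3; q8-1>q5

Run two small machines in parallel and take their product. The first has 3 states tracking how much of the suffix `11` has currently been matched; the second has 3 states tracking the input length modulo 3. A product state is a pair (one from each), accepting exactly when both do.
A 9-state machine:
        0   1  
>  q0   q1  q2 
   q1   q3  q4 
   q2   q3  q5 
   q3   q0  q6 
   q4   q0  q7 
 * q5   q0  q7 
   q6   q1  q8 
   q7   q1  q8 
   q8   q3  q5 
(> = start, * = accepting)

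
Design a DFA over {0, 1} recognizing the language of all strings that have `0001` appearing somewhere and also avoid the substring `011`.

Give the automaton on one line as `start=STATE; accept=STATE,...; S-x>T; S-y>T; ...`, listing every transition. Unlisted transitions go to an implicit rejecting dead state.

start=S0; accept=S6,S8; S0-0>S1; S0-1>S0; S1-0>S2; S1-1>S3; S2-0>S4; S2-1>S3; S3-0>S1; S3-1>S5; S4-0>S4; S4-1>S6; S5-0>S7; S5-1>S5; S6-0>S8; S6-1>S9; S7-0>S10; S7-1>S5; S8-0>S8; S8-1>S6; S9-0>S9; S9-1>S9; S10-0>S11; S10-1>S5; S11-0>S11; S11-1>S9

Handle the two conditions separately and then intersect. The first has 5 states tracking whether and how much of `0001` has been seen; the second has 4 states tracking partial matches of the forbidden pattern `011`. A product state is a pair (one from each), accepting exactly when both do.
A 12-state machine:
          0    1  
>  S0     S1   S0 
   S1     S2   S3 
   S2     S4   S3 
   S3     S1   S5 
   S4     S4   S6 
   S5     S7   S5 
 * S6     S8   S9 
   S7    S10   S5 
 * S8     S8   S6 
   S9     S9   S9 
   S10   S11   S5 
   S11   S11   S9 
(> = start, * = accepting)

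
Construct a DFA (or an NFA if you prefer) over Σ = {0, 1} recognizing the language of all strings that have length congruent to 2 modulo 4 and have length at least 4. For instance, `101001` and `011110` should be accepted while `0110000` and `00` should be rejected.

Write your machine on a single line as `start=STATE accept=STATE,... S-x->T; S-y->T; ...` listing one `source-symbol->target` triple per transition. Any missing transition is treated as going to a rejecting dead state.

start=s0; accept=s6; s0-0->s1; s0-1->s1; s1-0->s2; s1-1->s2; s2-0->s3; s2-1->s3; s3-0->s4; s3-1->s4; s4-0->s5; s4-1->s5; s5-0->s6; s5-1->s6; s6-0->s3; s6-1->s3

Build one automaton per condition and run them in lockstep. The first has 4 states tracking the input length modulo 4; the second has 6 states tracking the input length, saturating at 5. A product state is a pair (one from each), accepting exactly when both do. After merging equivalent states the machine shrinks.
A 7-state machine:
        0   1  
>  s0   s1  s1 
   s1   s2  s2 
   s2   s3  s3 
   s3   s4  s4 
   s4   s5  s5 
   s5   s6  s6 
 * s6   s3  s3 
(> = start, * = accepting)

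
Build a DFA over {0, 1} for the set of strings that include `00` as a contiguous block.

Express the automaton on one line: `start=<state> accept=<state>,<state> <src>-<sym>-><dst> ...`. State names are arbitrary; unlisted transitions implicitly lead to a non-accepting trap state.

States q0..q1 record the length of the longest prefix of `00` that matches the current input suffix. Reaching q2 means `00` has been seen, and we stay there forever. Accept from q2.
3 states suffice.
        0   1  
>  q0   q1  q0 
   q1   q2  q0 
 * q2   q2  q2 
(> = start, * = accepting)

start=q0 accept=q2 q0-0->q1 q0-1->q0 q1-0->q2 q1-1->q0 q2-0->q2 q2-1->q2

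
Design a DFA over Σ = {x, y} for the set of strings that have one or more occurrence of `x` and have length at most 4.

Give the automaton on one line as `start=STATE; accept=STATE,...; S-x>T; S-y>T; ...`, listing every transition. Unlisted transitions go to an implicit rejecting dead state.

start=A; accept=B,D,E,G,H,J,K; A-x>B; A-y>C; B-x>D; B-y>E; C-x>E; C-y>F; D-x>G; D-y>G; E-x>G; E-y>H; F-x>H; F-y>I; G-x>J; G-y>J; H-x>J; H-y>K; I-x>K; I-y>L; J-x>M; J-y>M; K-x>M; K-y>N; L-x>N; L-y>O; M-x>M; M-y>M; N-x>M; N-y>N; O-x>N; O-y>O

Run two small machines in parallel and take their product. One (3 states) tracks the count of `x`s, saturating at 2; the other (6 states) tracks the input length, saturating at 5. Each combined state is a pair, one component from each; accept when both components accept.
With 15 states:
       x  y 
>  A   B  C 
 * B   D  E 
   C   E  F 
 * D   G  G 
 * E   G  H 
   F   H  I 
 * G   J  J 
 * H   J  K 
   I   K  L 
 * J   M  M 
 * K   M  N 
   L   N  O 
   M   M  M 
   N   M  N 
   O   N  O 
(> = start, * = accepting)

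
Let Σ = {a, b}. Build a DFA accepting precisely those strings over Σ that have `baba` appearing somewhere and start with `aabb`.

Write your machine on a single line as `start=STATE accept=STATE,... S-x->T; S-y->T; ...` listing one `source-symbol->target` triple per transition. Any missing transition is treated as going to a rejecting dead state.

start=q0; accept=q9; q0-a->q1; q0-b->q2; q1-a->q3; q1-b->q2; q2-a->q2; q2-b->q2; q3-a->q2; q3-b->q4; q4-a->q2; q4-b->q5; q5-a->q6; q5-b->q5; q6-a->q7; q6-b->q8; q7-a->q7; q7-b->q5; q8-a->q9; q8-b->q5; q9-a->q9; q9-b->q9

Build one automaton per condition and run them in lockstep. One (5 states) tracks whether and how much of `baba` has been seen; the other (6 states) tracks whether the input so far still matches the prefix `aabb`. Each combined state is a pair, one component from each; accept when both components accept. After merging equivalent states the machine shrinks.
10 states suffice.
        a   b  
>  q0   q1  q2 
   q1   q3  q2 
   q2   q2  q2 
   q3   q2  q4 
   q4   q2  q5 
   q5   q6  q5 
   q6   q7  q8 
   q7   q7  q5 
   q8   q9  q5 
 * q9   q9  q9 
(> = start, * = accepting)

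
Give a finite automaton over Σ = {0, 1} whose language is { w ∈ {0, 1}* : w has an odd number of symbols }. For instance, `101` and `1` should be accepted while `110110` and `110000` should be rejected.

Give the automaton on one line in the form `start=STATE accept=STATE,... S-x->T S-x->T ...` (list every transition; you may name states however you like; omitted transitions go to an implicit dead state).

start=A accept=B A-0->B A-1->B B-0->A B-1->A

Only the length mod 2 matters, so use a 2-cycle: from any state, every input symbol moves to the next state, wrapping B back to A. Mark B accepting.
       0  1 
>  A   B  B 
 * B   A  A 
(> = start, * = accepting)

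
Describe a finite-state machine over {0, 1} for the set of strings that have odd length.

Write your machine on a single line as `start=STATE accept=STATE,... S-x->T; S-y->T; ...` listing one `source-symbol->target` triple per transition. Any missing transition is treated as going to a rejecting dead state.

Only the length mod 2 matters, so use a 2-cycle: from any state, every input symbol moves to the next state, wrapping s1 back to s0. Mark s1 accepting.
With 2 states:
        0   1  
>  s0   s1  s1 
 * s1   s0  s0 
(> = start, * = accepting)

start=s0; accept=s1; s0-0->s1; s0-1->s1; s1-0->s0; s1-1->s0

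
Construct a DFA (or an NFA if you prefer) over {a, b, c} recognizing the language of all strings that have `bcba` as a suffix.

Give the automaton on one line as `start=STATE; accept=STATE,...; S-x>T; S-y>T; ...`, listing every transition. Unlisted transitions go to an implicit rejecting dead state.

Let each state record the length of the longest suffix of the input read so far that is also a prefix of `bcba`. s1 means the last symbol is `b`; s2 means the last 2 symbols are `bc`; s3 means the last 3 symbols are `bcb`; s4 means the last 4 symbols are `bcba`. Accept only at s4, where the string currently ends in `bcba`.
        a   b   c  
>  s0   s0  s1  s0 
   s1   s0  s1  s2 
   s2   s0  s3  s0 
   s3   s4  s1  s2 
 * s4   s0  s1  s0 
(> = start, * = accepting)

start=s0; accept=s4; s0-a>s0; s0-b>s1; s0-c>s0; s1-a>s0; s1-b>s1; s1-c>s2; s2-a>s0; s2-b>s3; s2-c>s0; s3-a>s4; s3-b>s1; s3-c>s2; s4-a>s0; s4-b>s1; s4-c>s0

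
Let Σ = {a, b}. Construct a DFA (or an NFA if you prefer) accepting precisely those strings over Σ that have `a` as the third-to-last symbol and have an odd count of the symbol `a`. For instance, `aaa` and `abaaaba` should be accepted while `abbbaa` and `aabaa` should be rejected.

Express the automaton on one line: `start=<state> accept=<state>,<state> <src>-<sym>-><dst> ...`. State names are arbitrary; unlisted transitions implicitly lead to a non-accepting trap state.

Build one automaton per condition and run them in lockstep. The first has 15 states tracking the last 3 symbols read; the second has 2 states tracking the count of `a`s modulo 2. A product state is a pair (one from each), accepting exactly when both do.
23 states suffice.
          a    b  
>  q0     q1   q2 
   q1     q3   q4 
   q2     q5   q6 
   q3     q7   q8 
   q4     q9  q10 
   q5    q11  q12 
   q6    q13  q14 
 * q7    q15  q16 
   q8    q17  q18 
   q9    q19  q20 
 * q10   q21  q22 
   q11    q7   q8 
   q12    q9  q10 
   q13   q11  q12 
   q14   q13  q14 
   q15    q7   q8 
 * q16    q9  q10 
 * q17   q11  q12 
   q18   q13  q14 
   q19   q15  q16 
   q20   q17  q18 
   q21   q19  q20 
   q22   q21  q22 
(> = start, * = accepting)

start=q0 accept=q7,q10,q16,q17 q0-a->q1 q0-b->q2 q1-a->q3 q1-b->q4 q2-a->q5 q2-b->q6 q3-a->q7 q3-b->q8 q4-a->q9 q4-b->q10 q5-a->q11 q5-b->q12 q6-a->q13 q6-b->q14 q7-a->q15 q7-b->q16 q8-a->q17 q8-b->q18 q9-a->q19 q9-b->q20 q10-a->q21 q10-b->q22 q11-a->q7 q11-b->q8 q12-a->q9 q12-b->q10 q13-a->q11 q13-b->q12 q14-a->q13 q14-b->q14 q15-a->q7 q15-b->q8 q16-a->q9 q16-b->q10 q17-a->q11 q17-b->q12 q18-a->q13 q18-b->q14 q19-a->q15 q19-b->q16 q20-a->q17 q20-b->q18 q21-a->q19 q21-b->q20 q22-a->q21 q22-b->q22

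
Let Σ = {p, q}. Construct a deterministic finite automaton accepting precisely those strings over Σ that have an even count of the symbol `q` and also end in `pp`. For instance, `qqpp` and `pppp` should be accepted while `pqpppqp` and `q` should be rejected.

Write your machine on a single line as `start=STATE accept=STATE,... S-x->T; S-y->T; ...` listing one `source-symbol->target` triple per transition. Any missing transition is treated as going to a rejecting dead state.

Handle the two conditions separately and then intersect. One (2 states) tracks the count of `q`s modulo 2; the other (3 states) tracks how much of the suffix `pp` has currently been matched. Each combined state is a pair, one component from each; accept when both components accept. Minimizing collapses redundant product states.
A 4-state machine:
       p  q 
>  A   B  C 
   B   D  C 
   C   C  A 
 * D   D  C 
(> = start, * = accepting)

start=A; accept=D; A-p->B; A-q->C; B-p->D; B-q->C; C-p->C; C-q->A; D-p->D; D-q->C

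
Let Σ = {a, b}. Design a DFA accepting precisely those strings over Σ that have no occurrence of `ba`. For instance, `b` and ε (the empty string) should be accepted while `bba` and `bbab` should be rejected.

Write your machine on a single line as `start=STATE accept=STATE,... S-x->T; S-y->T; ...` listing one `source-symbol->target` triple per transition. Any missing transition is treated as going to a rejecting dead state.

This is the complement of 'contains `ba`'. Use the same substring-matching states — q0 through q2 holding how much of `ba` has just been matched — but flip the accepting set: everything except the trap q2 accepts.
With 3 states:
        a   b  
>* q0   q0  q1 
 * q1   q2  q1 
   q2   q2  q2 
(> = start, * = accepting)

start=q0; accept=q0,q1; q0-a->q0; q0-b->q1; q1-a->q2; q1-b->q1; q2-a->q2; q2-b->q2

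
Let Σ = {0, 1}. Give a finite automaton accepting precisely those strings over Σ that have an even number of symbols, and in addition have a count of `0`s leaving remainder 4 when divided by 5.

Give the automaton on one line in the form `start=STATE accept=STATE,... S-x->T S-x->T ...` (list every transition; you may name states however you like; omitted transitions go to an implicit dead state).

Build one automaton per condition and run them in lockstep. The first has 2 states tracking the input length modulo 2; the second has 5 states tracking the count of `0`s modulo 5. A product state is a pair (one from each), accepting exactly when both do.
With 10 states:
        0   1  
>  q0   q1  q2 
   q1   q3  q4 
   q2   q4  q0 
   q3   q5  q6 
   q4   q6  q1 
   q5   q7  q8 
   q6   q8  q3 
 * q7   q2  q9 
   q8   q9  q5 
   q9   q0  q7 
(> = start, * = accepting)

start=q0 accept=q7 q0-0->q1 q0-1->q2 q1-0->q3 q1-1->q4 q2-0->q4 q2-1->q0 q3-0->q5 q3-1->q6 q4-0->q6 q4-1->q1 q5-0->q7 q5-1->q8 q6-0->q8 q6-1->q3 q7-0->q2 q7-1->q9 q8-0->q9 q8-1->q5 q9-0->q0 q9-1->q7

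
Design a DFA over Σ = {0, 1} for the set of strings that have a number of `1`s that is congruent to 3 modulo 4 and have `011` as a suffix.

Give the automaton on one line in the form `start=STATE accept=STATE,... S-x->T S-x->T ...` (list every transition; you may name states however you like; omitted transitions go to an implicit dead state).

start=s0 accept=s6 s0-0->s0 s0-1->s1 s1-0->s2 s1-1->s3 s2-0->s2 s2-1->s4 s3-0->s3 s3-1->s5 s4-0->s3 s4-1->s6 s5-0->s5 s5-1->s0 s6-0->s5 s6-1->s0

Build one automaton per condition and run them in lockstep. One (4 states) tracks the count of `1`s modulo 4; the other (4 states) tracks how much of the suffix `011` has currently been matched. Each combined state is a pair, one component from each; accept when both components accept. Minimizing collapses redundant product states.
        0   1  
>  s0   s0  s1 
   s1   s2  s3 
   s2   s2  s4 
   s3   s3  s5 
   s4   s3  s6 
   s5   s5  s0 
 * s6   s5  s0 
(> = start, * = accepting)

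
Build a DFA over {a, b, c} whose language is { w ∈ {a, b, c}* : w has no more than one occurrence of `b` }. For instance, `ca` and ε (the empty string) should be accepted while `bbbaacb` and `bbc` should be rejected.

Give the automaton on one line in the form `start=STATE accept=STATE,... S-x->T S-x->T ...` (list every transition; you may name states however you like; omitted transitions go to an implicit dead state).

start=q0 accept=q0,q1 q0-a->q0 q0-b->q1 q0-c->q0 q1-a->q1 q1-b->q2 q1-c->q1 q2-a->q2 q2-b->q2 q2-c->q2

Count `b`s, saturating at 2: state q0 means no `b` yet, q1 means one `b` seen, q2 means more than one. Each `b` increments (capped at q2); other symbols loop. Accept from {q0, q1}.
With 3 states:
        a   b   c  
>* q0   q0  q1  q0 
 * q1   q1  q2  q1 
   q2   q2  q2  q2 
(> = start, * = accepting)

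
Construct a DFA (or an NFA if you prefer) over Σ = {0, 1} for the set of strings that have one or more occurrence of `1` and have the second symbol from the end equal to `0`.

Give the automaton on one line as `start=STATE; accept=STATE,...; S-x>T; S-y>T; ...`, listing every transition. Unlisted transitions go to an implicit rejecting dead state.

Run two small machines in parallel and take their product. The first has 3 states tracking the count of `1`s, saturating at 2; the second has 7 states tracking the last 2 symbols read. A product state is a pair (one from each), accepting exactly when both do. Equivalent product states are then merged.
A 6-state machine:
        0   1  
>  s0   s1  s2 
   s1   s1  s3 
   s2   s4  s2 
 * s3   s4  s2 
   s4   s5  s3 
 * s5   s5  s3 
(> = start, * = accepting)

start=s0; accept=s3,s5; s0-0>s1; s0-1>s2; s1-0>s1; s1-1>s3; s2-0>s4; s2-1>s2; s3-0>s4; s3-1>s2; s4-0>s5; s4-1>s3; s5-0>s5; s5-1>s3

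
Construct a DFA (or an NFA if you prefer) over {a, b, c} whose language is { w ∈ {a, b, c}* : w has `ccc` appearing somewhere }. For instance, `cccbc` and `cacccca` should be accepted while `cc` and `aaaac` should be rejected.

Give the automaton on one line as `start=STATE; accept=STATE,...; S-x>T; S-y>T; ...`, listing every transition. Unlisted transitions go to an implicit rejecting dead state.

start=s0; accept=s3; s0-a>s0; s0-b>s0; s0-c>s1; s1-a>s0; s1-b>s0; s1-c>s2; s2-a>s0; s2-b>s0; s2-c>s3; s3-a>s3; s3-b>s3; s3-c>s3

States s0..s2 record the length of the longest prefix of `ccc` that matches the current input suffix. Reaching s3 means `ccc` has been seen, and we stay there forever. Accept from s3.
        a   b   c  
>  s0   s0  s0  s1 
   s1   s0  s0  s2 
   s2   s0  s0  s3 
 * s3   s3  s3  s3 
(> = start, * = accepting)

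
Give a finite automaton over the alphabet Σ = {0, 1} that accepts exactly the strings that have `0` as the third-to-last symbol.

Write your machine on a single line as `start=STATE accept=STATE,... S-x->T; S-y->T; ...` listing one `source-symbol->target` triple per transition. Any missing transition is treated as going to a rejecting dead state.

A DFA must remember the last 3 symbols (since which symbol is third-to-last isn't known until the input ends). Use one state per possible window of the last ≤3 symbols; accept from those whose window starts with `0`.
          0    1  
>  q0     q1   q2 
   q1     q3   q4 
   q2     q5   q6 
   q3     q7   q8 
   q4     q9  q10 
   q5    q11  q12 
   q6    q13  q14 
 * q7     q7   q8 
 * q8     q9  q10 
 * q9    q11  q12 
 * q10   q13  q14 
   q11    q7   q8 
   q12    q9  q10 
   q13   q11  q12 
   q14   q13  q14 
(> = start, * = accepting)

start=q0; accept=q7,q8,q9,q10; q0-0->q1; q0-1->q2; q1-0->q3; q1-1->q4; q2-0->q5; q2-1->q6; q3-0->q7; q3-1->q8; q4-0->q9; q4-1->q10; q5-0->q11; q5-1->q12; q6-0->q13; q6-1->q14; q7-0->q7; q7-1->q8; q8-0->q9; q8-1->q10; q9-0->q11; q9-1->q12; q10-0->q13; q10-1->q14; q11-0->q7; q11-1->q8; q12-0->q9; q12-1->q10; q13-0->q11; q13-1->q12; q14-0->q13; q14-1->q14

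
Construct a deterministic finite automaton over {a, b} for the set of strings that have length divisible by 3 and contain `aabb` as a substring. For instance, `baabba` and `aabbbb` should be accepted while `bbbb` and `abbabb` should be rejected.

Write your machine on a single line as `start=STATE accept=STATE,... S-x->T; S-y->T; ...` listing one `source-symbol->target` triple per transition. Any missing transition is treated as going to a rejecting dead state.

Run two small machines in parallel and take their product. One (3 states) tracks the input length modulo 3; the other (5 states) tracks whether and how much of `aabb` has been seen. Each combined state is a pair, one component from each; accept when both components accept.
With 15 states:
          a    b  
>  q0     q1   q2 
   q1     q3   q4 
   q2     q5   q4 
   q3     q6   q7 
   q4     q8   q0 
   q5     q6   q0 
   q6     q9  q10 
   q7     q1  q11 
   q8     q9   q2 
   q9     q3  q12 
   q10    q5  q13 
   q11   q13  q13 
   q12    q8  q14 
   q13   q14  q14 
 * q14   q11  q11 
(> = start, * = accepting)

start=q0; accept=q14; q0-a->q1; q0-b->q2; q1-a->q3; q1-b->q4; q2-a->q5; q2-b->q4; q3-a->q6; q3-b->q7; q4-a->q8; q4-b->q0; q5-a->q6; q5-b->q0; q6-a->q9; q6-b->q10; q7-a->q1; q7-b->q11; q8-a->q9; q8-b->q2; q9-a->q3; q9-b->q12; q10-a->q5; q10-b->q13; q11-a->q13; q11-b->q13; q12-a->q8; q12-b->q14; q13-a->q14; q13-b->q14; q14-a->q11; q14-b->q11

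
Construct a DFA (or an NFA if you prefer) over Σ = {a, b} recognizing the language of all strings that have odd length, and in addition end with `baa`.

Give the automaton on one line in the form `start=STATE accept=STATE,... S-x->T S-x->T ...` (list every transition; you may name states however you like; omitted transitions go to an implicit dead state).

Build one automaton per condition and run them in lockstep. One (2 states) tracks the input length modulo 2; the other (4 states) tracks how much of the suffix `baa` has currently been matched. Each combined state is a pair, one component from each; accept when both components accept. Equivalent product states are then merged.
        a   b  
>  q0   q1  q2 
   q1   q0  q0 
   q2   q3  q0 
   q3   q4  q2 
 * q4   q0  q0 
(> = start, * = accepting)

start=q0 accept=q4 q0-a->q1 q0-b->q2 q1-a->q0 q1-b->q0 q2-a->q3 q2-b->q0 q3-a->q4 q3-b->q2 q4-a->q0 q4-b->q0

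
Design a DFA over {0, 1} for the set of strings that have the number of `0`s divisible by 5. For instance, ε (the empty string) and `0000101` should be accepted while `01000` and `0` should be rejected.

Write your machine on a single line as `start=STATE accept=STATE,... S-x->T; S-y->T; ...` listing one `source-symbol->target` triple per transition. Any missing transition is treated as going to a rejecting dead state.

start=s0; accept=s0; s0-0->s1; s0-1->s0; s1-0->s2; s1-1->s1; s2-0->s3; s2-1->s2; s3-0->s4; s3-1->s3; s4-0->s0; s4-1->s4

The only thing that matters is how many `0`s have appeared, reduced mod 5. Use one state per residue: s0 for 0, …, s4 for 4. Reading `0` moves to the next residue; anything else stays put. s0 is accepting.
5 states suffice.
        0   1  
>* s0   s1  s0 
   s1   s2  s1 
   s2   s3  s2 
   s3   s4  s3 
   s4   s0  s4 
(> = start, * = accepting)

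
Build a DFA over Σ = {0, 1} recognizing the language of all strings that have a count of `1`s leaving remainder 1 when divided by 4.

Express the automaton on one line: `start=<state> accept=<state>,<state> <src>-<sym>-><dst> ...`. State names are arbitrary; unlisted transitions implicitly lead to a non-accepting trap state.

The only thing that matters is how many `1`s have appeared, reduced mod 4. Use one state per residue: s0 for 0, …, s3 for 3. Reading `1` moves to the next residue; anything else stays put. s1 is accepting.
With 4 states:
        0   1  
>  s0   s0  s1 
 * s1   s1  s2 
   s2   s2  s3 
   s3   s3  s0 
(> = start, * = accepting)

start=s0 accept=s1 s0-0->s0 s0-1->s1 s1-0->s1 s1-1->s2 s2-0->s2 s2-1->s3 s3-0->s3 s3-1->s0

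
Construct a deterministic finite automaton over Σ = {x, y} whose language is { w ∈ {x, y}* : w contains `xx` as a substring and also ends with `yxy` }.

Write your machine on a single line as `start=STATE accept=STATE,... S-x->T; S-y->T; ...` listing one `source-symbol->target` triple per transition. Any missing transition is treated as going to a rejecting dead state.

Run two small machines in parallel and take their product. One (3 states) tracks whether and how much of `xx` has been seen; the other (4 states) tracks how much of the suffix `yxy` has currently been matched. Each combined state is a pair, one component from each; accept when both components accept. Minimizing collapses redundant product states.
        x   y  
>  q0   q1  q0 
   q1   q2  q0 
   q2   q2  q3 
   q3   q4  q3 
   q4   q2  q5 
 * q5   q4  q3 
(> = start, * = accepting)

start=q0; accept=q5; q0-x->q1; q0-y->q0; q1-x->q2; q1-y->q0; q2-x->q2; q2-y->q3; q3-x->q4; q3-y->q3; q4-x->q2; q4-y->q5; q5-x->q4; q5-y->q3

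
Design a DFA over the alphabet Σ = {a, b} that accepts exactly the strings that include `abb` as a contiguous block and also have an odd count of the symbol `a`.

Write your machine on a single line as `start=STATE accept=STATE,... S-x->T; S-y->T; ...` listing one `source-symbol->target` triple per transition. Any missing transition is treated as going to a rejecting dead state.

Build one automaton per condition and run them in lockstep. One (4 states) tracks whether and how much of `abb` has been seen; the other (2 states) tracks the count of `a`s modulo 2. Each combined state is a pair, one component from each; accept when both components accept.
7 states suffice.
        a   b  
>  q0   q1  q0 
   q1   q2  q3 
   q2   q1  q4 
   q3   q2  q5 
   q4   q1  q6 
 * q5   q6  q5 
   q6   q5  q6 
(> = start, * = accepting)

start=q0; accept=q5; q0-a->q1; q0-b->q0; q1-a->q2; q1-b->q3; q2-a->q1; q2-b->q4; q3-a->q2; q3-b->q5; q4-a->q1; q4-b->q6; q5-a->q6; q5-b->q5; q6-a->q5; q6-b->q6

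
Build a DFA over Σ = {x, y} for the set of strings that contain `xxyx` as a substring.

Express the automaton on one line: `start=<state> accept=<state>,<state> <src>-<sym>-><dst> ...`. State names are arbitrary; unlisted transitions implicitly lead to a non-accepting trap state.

start=S0 accept=S4 S0-x->S1 S0-y->S0 S1-x->S2 S1-y->S0 S2-x->S2 S2-y->S3 S3-x->S4 S3-y->S0 S4-x->S4 S4-y->S4

Track how much of `xxyx` has been matched so far: state S0 is no progress, S4 is the absorbing accept state reached once `xxyx` has occurred. Intermediate states record partial matches; on a mismatch, fall back to the longest reusable overlap.
5 states suffice.
        x   y  
>  S0   S1  S0 
   S1   S2  S0 
   S2   S2  S3 
   S3   S4  S0 
 * S4   S4  S4 
(> = start, * = accepting)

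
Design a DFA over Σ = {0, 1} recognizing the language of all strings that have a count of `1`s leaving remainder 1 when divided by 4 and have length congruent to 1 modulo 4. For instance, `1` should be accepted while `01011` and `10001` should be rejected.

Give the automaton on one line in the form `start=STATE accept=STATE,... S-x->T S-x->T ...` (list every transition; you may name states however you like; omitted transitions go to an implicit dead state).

Run two small machines in parallel and take their product. The first has 4 states tracking the count of `1`s modulo 4; the second has 4 states tracking the input length modulo 4. A product state is a pair (one from each), accepting exactly when both do.
With 16 states:
       0  1 
>  A   B  C 
   B   D  E 
 * C   E  F 
   D   G  H 
   E   H  I 
   F   I  J 
   G   A  K 
   H   K  L 
   I   L  M 
   J   M  A 
   K   C  N 
   L   N  O 
   M   O  B 
   N   F  P 
   O   P  D 
   P   J  G 
(> = start, * = accepting)

start=A accept=C A-0->B A-1->C B-0->D B-1->E C-0->E C-1->F D-0->G D-1->H E-0->H E-1->I F-0->I F-1->J G-0->A G-1->K H-0->K H-1->L I-0->L I-1->M J-0->M J-1->A K-0->C K-1->N L-0->N L-1->O M-0->O M-1->B N-0->F N-1->P O-0->P O-1->D P-0->J P-1->G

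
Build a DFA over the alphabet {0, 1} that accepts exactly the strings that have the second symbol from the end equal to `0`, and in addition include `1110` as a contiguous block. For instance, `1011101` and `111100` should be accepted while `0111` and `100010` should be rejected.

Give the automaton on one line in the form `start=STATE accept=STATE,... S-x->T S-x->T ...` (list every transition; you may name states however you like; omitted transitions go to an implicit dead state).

Handle the two conditions separately and then intersect. One (7 states) tracks the last 2 symbols read; the other (5 states) tracks whether and how much of `1110` has been seen. Each combined state is a pair, one component from each; accept when both components accept.
          0    1  
>  q0     q1   q2 
   q1     q3   q4 
   q2     q5   q6 
   q3     q3   q4 
   q4     q5   q6 
   q5     q3   q4 
   q6     q5   q7 
   q7     q8   q7 
   q8     q9  q10 
 * q9     q9  q10 
 * q10    q8  q11 
   q11    q8  q11 
(> = start, * = accepting)

start=q0 accept=q9,q10 q0-0->q1 q0-1->q2 q1-0->q3 q1-1->q4 q2-0->q5 q2-1->q6 q3-0->q3 q3-1->q4 q4-0->q5 q4-1->q6 q5-0->q3 q5-1->q4 q6-0->q5 q6-1->q7 q7-0->q8 q7-1->q7 q8-0->q9 q8-1->q10 q9-0->q9 q9-1->q10 q10-0->q8 q10-1->q11 q11-0->q8 q11-1->q11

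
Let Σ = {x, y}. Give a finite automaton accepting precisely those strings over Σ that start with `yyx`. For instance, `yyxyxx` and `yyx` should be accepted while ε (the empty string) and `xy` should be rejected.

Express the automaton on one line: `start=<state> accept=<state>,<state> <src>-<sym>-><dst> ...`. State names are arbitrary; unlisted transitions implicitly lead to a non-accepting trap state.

start=q0 accept=q3 q0-x->q4 q0-y->q1 q1-x->q4 q1-y->q2 q2-x->q3 q2-y->q4 q3-x->q3 q3-y->q3 q4-x->q4 q4-y->q4

Check the first 3 symbols one by one: q0 through q2 record how many have matched `yyx` so far; any wrong symbol goes to the dead state q4. After all 3 match we enter the accepting sink q3.
        x   y  
>  q0   q4  q1 
   q1   q4  q2 
   q2   q3  q4 
 * q3   q3  q3 
   q4   q4  q4 
(> = start, * = accepting)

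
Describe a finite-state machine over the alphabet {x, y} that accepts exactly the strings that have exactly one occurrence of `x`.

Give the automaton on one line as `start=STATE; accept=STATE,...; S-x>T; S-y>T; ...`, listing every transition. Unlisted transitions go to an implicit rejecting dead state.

start=A; accept=B; A-x>B; A-y>A; B-x>C; B-y>B; C-x>C; C-y>C

Count `x`s, saturating at 2: state A means no `x` yet, B means one `x` seen, C means more than one. Each `x` increments (capped at C); other symbols loop. Accept from {B}.
A 3-state machine:
       x  y 
>  A   B  A 
 * B   C  B 
   C   C  C 
(> = start, * = accepting)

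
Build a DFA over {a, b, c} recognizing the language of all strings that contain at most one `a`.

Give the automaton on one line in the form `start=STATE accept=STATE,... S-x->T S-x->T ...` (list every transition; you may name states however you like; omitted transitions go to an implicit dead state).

start=q0 accept=q0,q1 q0-a->q1 q0-b->q0 q0-c->q0 q1-a->q2 q1-b->q1 q1-c->q1 q2-a->q2 q2-b->q2 q2-c->q2

Only the number of `a`s matters, and only up to 2. Make a chain q0 → q1 → q2 advanced by each `a` (with q2 absorbing); every other symbol self-loops. The accepting set is {q0, q1}.
3 states suffice.
        a   b   c  
>* q0   q1  q0  q0 
 * q1   q2  q1  q1 
   q2   q2  q2  q2 
(> = start, * = accepting)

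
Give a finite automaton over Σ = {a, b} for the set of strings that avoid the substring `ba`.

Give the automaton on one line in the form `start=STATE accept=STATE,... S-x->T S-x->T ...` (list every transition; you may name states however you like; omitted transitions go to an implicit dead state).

start=S0 accept=S0,S1 S0-a->S0 S0-b->S1 S1-a->S2 S1-b->S1 S2-a->S2 S2-b->S2

This is the complement of 'contains `ba`'. Use the same substring-matching states — S0 through S2 holding how much of `ba` has just been matched — but flip the accepting set: everything except the trap S2 accepts.
A 3-state machine:
        a   b  
>* S0   S0  S1 
 * S1   S2  S1 
   S2   S2  S2 
(> = start, * = accepting)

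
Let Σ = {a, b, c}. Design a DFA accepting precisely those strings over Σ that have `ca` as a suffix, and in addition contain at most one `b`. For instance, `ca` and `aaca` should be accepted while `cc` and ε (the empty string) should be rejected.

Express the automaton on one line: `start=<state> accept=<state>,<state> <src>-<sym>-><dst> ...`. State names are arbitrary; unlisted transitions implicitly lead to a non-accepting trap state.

start=s0 accept=s5,s7 s0-a->s0 s0-b->s1 s0-c->s2 s1-a->s1 s1-b->s3 s1-c->s4 s2-a->s5 s2-b->s1 s2-c->s2 s3-a->s3 s3-b->s3 s3-c->s6 s4-a->s7 s4-b->s3 s4-c->s4 s5-a->s0 s5-b->s1 s5-c->s2 s6-a->s8 s6-b->s3 s6-c->s6 s7-a->s1 s7-b->s3 s7-c->s4 s8-a->s3 s8-b->s3 s8-c->s6

Run two small machines in parallel and take their product. The first has 3 states tracking how much of the suffix `ca` has currently been matched; the second has 3 states tracking the count of `b`s, saturating at 2. A product state is a pair (one from each), accepting exactly when both do.
        a   b   c  
>  s0   s0  s1  s2 
   s1   s1  s3  s4 
   s2   s5  s1  s2 
   s3   s3  s3  s6 
   s4   s7  s3  s4 
 * s5   s0  s1  s2 
   s6   s8  s3  s6 
 * s7   s1  s3  s4 
   s8   s3  s3  s6 
(> = start, * = accepting)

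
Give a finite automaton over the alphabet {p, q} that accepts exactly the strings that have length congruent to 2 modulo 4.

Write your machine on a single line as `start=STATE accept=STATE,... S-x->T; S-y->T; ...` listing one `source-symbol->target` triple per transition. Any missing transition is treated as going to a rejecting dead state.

start=S0; accept=S2; S0-p->S1; S0-q->S1; S1-p->S2; S1-q->S2; S2-p->S3; S2-q->S3; S3-p->S0; S3-q->S0

Only the length mod 4 matters, so use a 4-cycle: from any state, every input symbol moves to the next state, wrapping S3 back to S0. Mark S2 accepting.
        p   q  
>  S0   S1  S1 
   S1   S2  S2 
 * S2   S3  S3 
   S3   S0  S0 
(> = start, * = accepting)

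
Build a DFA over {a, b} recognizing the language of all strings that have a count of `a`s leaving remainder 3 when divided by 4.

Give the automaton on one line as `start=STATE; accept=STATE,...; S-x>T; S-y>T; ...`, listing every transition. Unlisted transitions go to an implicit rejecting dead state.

Keep the running count of `a`s modulo 4: each `a` advances along the cycle s0 → s1 → s2 → s3 → s0 while other symbols loop. Accept at s3.
        a   b  
>  s0   s1  s0 
   s1   s2  s1 
   s2   s3  s2 
 * s3   s0  s3 
(> = start, * = accepting)

start=s0; accept=s3; s0-a>s1; s0-b>s0; s1-a>s2; s1-b>s1; s2-a>s3; s2-b>s2; s3-a>s0; s3-b>s3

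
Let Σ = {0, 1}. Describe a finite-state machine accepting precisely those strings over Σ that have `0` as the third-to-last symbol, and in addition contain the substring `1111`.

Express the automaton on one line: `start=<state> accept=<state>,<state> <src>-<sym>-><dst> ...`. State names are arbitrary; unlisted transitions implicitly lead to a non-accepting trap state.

Run two small machines in parallel and take their product. One (15 states) tracks the last 3 symbols read; the other (5 states) tracks whether and how much of `1111` has been seen. Each combined state is a pair, one component from each; accept when both components accept. After merging equivalent states the machine shrinks.
12 states suffice.
       0  1 
>  A   A  B 
   B   A  C 
   C   A  D 
   D   A  E 
   E   F  E 
   F   G  H 
   G   I  J 
   H   K  L 
 * I   I  J 
 * J   K  L 
 * K   G  H 
 * L   F  E 
(> = start, * = accepting)

start=A accept=I,J,K,L A-0->A A-1->B B-0->A B-1->C C-0->A C-1->D D-0->A D-1->E E-0->F E-1->E F-0->G F-1->H G-0->I G-1->J H-0->K H-1->L I-0->I I-1->J J-0->K J-1->L K-0->G K-1->H L-0->F L-1->E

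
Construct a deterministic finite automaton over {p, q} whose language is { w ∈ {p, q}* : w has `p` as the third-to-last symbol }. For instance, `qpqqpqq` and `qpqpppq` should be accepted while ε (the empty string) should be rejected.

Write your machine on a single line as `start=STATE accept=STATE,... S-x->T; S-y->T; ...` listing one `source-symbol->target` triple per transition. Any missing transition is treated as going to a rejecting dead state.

start=S0; accept=S7,S8,S9,S10; S0-p->S1; S0-q->S2; S1-p->S3; S1-q->S4; S2-p->S5; S2-q->S6; S3-p->S7; S3-q->S8; S4-p->S9; S4-q->S10; S5-p->S11; S5-q->S12; S6-p->S13; S6-q->S14; S7-p->S7; S7-q->S8; S8-p->S9; S8-q->S10; S9-p->S11; S9-q->S12; S10-p->S13; S10-q->S14; S11-p->S7; S11-q->S8; S12-p->S9; S12-q->S10; S13-p->S11; S13-q->S12; S14-p->S13; S14-q->S14

Because acceptance depends on a position counted from the end, the machine has to buffer the most recent 3 symbols. Make each state the string of the last up-to-3 symbols read; on input `x` shift the window left and append `x`. Accept when the buffered window has length 3 and begins with `p`.
          p    q  
>  S0     S1   S2 
   S1     S3   S4 
   S2     S5   S6 
   S3     S7   S8 
   S4     S9  S10 
   S5    S11  S12 
   S6    S13  S14 
 * S7     S7   S8 
 * S8     S9  S10 
 * S9    S11  S12 
 * S10   S13  S14 
   S11    S7   S8 
   S12    S9  S10 
   S13   S11  S12 
   S14   S13  S14 
(> = start, * = accepting)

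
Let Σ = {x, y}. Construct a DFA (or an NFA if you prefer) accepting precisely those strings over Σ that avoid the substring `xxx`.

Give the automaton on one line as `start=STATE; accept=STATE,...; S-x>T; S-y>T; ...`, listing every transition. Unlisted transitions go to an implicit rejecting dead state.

This is the complement of 'contains `xxx`'. Use the same substring-matching states — A through D holding how much of `xxx` has just been matched — but flip the accepting set: everything except the trap D accepts.
With 4 states:
       x  y 
>* A   B  A 
 * B   C  A 
 * C   D  A 
   D   D  D 
(> = start, * = accepting)

start=A; accept=A,B,C; A-x>B; A-y>A; B-x>C; B-y>A; C-x>D; C-y>A; D-x>D; D-y>D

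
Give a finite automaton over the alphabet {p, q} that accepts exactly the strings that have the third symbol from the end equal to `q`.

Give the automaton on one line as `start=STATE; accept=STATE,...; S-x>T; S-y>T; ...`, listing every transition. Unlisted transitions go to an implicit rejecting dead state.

A DFA must remember the last 3 symbols (since which symbol is third-to-last isn't known until the input ends). Use one state per possible window of the last ≤3 symbols; accept from those whose window starts with `q`.
A 15-state machine:
          p    q  
>  s0     s1   s2 
   s1     s3   s4 
   s2     s5   s6 
   s3     s7   s8 
   s4     s9  s10 
   s5    s11  s12 
   s6    s13  s14 
   s7     s7   s8 
   s8     s9  s10 
   s9    s11  s12 
   s10   s13  s14 
 * s11    s7   s8 
 * s12    s9  s10 
 * s13   s11  s12 
 * s14   s13  s14 
(> = start, * = accepting)

start=s0; accept=s11,s12,s13,s14; s0-p>s1; s0-q>s2; s1-p>s3; s1-q>s4; s2-p>s5; s2-q>s6; s3-p>s7; s3-q>s8; s4-p>s9; s4-q>s10; s5-p>s11; s5-q>s12; s6-p>s13; s6-q>s14; s7-p>s7; s7-q>s8; s8-p>s9; s8-q>s10; s9-p>s11; s9-q>s12; s10-p>s13; s10-q>s14; s11-p>s7; s11-q>s8; s12-p>s9; s12-q>s10; s13-p>s11; s13-q>s12; s14-p>s13; s14-q>s14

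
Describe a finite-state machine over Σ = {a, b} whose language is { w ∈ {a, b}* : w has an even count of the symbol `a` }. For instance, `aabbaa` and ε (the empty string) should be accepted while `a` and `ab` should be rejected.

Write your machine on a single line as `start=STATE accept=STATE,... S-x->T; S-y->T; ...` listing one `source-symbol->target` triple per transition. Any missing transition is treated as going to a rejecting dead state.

The only thing that matters is how many `a`s have appeared, reduced mod 2. Use one state per residue: s0 for 0, …, s1 for 1. Reading `a` moves to the next residue; anything else stays put. s0 is accepting.
A 2-state machine:
        a   b  
>* s0   s1  s0 
   s1   s0  s1 
(> = start, * = accepting)

start=s0; accept=s0; s0-a->s1; s0-b->s0; s1-a->s0; s1-b->s1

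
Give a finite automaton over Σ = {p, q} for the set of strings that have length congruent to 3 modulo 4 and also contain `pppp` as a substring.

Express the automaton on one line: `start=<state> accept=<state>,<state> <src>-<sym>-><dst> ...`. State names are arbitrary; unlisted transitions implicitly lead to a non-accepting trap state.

Run two small machines in parallel and take their product. The first has 4 states tracking the input length modulo 4; the second has 5 states tracking whether and how much of `pppp` has been seen. A product state is a pair (one from each), accepting exactly when both do.
       p  q 
>  A   B  C 
   B   D  E 
   C   F  E 
   D   G  H 
   E   I  H 
   F   J  H 
   G   K  A 
   H   L  A 
   I   M  A 
   J   N  A 
   K   O  O 
   L   P  C 
   M   Q  C 
   N   O  C 
   O   R  R 
   P   S  E 
   Q   R  E 
   R   T  T 
   S   T  H 
 * T   K  K 
(> = start, * = accepting)

start=A accept=T A-p->B A-q->C B-p->D B-q->E C-p->F C-q->E D-p->G D-q->H E-p->I E-q->H F-p->J F-q->H G-p->K G-q->A H-p->L H-q->A I-p->M I-q->A J-p->N J-q->A K-p->O K-q->O L-p->P L-q->C M-p->Q M-q->C N-p->O N-q->C O-p->R O-q->R P-p->S P-q->E Q-p->R Q-q->E R-p->T R-q->T S-p->T S-q->H T-p->K T-q->K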